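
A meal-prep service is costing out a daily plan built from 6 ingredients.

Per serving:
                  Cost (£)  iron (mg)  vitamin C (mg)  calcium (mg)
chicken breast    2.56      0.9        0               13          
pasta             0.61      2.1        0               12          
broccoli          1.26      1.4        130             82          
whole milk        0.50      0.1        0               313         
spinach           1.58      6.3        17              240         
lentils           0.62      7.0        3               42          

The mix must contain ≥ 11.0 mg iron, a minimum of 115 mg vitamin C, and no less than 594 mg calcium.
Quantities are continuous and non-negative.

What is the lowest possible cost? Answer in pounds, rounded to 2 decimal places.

£2.67

Let x1 = servings of chicken breast, x2 = servings of pasta, x3 = servings of broccoli, x4 = servings of whole milk, x5 = servings of spinach, x6 = servings of lentils.
Minimise 2.56x1 + 0.61x2 + 1.26x3 + 0.5x4 + 1.58x5 + 0.62x6 with:
  0.9x1 + 2.1x2 + 1.4x3 + 0.1x4 + 6.3x5 + 7x6 ≥ 11   (iron)
  130x3 + 17x5 + 3x6 ≥ 115   (vitamin C)
  13x1 + 12x2 + 82x3 + 313x4 + 240x5 + 42x6 ≥ 594   (calcium)
  x1, x2, x3, x4, x5, x6 ≥ 0.
The minimum-cost mix takes nothing from chicken breast, pasta, spinach — only broccoli, whole milk, lentils. The iron, vitamin C, calcium requirements are met with equality.
Optimal quantities: broccoli = 0.8528 servings, whole milk = 1.489 servings, lentils = 1.38 servings.
Hence cost = 1.26·0.8528 + 0.5·1.489 + 0.62·1.38 = £2.6746.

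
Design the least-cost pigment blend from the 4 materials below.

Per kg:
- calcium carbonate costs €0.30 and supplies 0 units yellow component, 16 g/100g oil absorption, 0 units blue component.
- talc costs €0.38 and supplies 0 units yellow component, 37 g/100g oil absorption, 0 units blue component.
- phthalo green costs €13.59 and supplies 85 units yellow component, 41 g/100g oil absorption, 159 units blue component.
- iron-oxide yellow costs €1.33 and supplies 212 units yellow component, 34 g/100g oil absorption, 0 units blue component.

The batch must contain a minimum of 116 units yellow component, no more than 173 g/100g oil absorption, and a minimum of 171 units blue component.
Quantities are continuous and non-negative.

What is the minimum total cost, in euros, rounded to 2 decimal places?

Let x1 = kg of calcium carbonate, x2 = kg of talc, x3 = kg of phthalo green, x4 = kg of iron-oxide yellow.
Minimize 0.3x1 + 0.38x2 + 13.59x3 + 1.33x4 subject to:
  85x3 + 212x4 ≥ 116   (yellow component)
  16x1 + 37x2 + 41x3 + 34x4 ≤ 173   (oil absorption)
  159x3 ≥ 171   (blue component)
  x1, x2, x3, x4 ≥ 0.
The cheapest feasible vertex uses only phthalo green, iron-oxide yellow; calcium carbonate, talc are not used. There the yellow component and blue component constraints are tight.
So phthalo green = 1.0755 kg, iron-oxide yellow = 0.11597 kg.
Cost = 13.59·1.0755 + 1.33·0.11597 = 14.7703.

€14.77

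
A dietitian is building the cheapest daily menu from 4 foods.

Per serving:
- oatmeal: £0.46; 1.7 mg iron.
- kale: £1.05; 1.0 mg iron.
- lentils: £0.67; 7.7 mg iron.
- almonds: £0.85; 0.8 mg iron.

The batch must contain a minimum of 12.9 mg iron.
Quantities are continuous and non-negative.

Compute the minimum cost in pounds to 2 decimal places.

Set it up as a linear program. Let x1 = servings of oatmeal, x2 = servings of kale, x3 = servings of lentils, x4 = servings of almonds.
Minimise 0.46x1 + 1.05x2 + 0.67x3 + 0.85x4 with:
  1.7x1 + 1x2 + 7.7x3 + 0.8x4 ≥ 12.9   (iron)
  x1, x2, x3, x4 ≥ 0.
The minimum-cost mix takes nothing from oatmeal, kale, almonds — only lentils. Binding constraint: iron.
Solving gives x3 = 1.675.
Total cost: 0.67·1.675 = 1.1223.

£1.12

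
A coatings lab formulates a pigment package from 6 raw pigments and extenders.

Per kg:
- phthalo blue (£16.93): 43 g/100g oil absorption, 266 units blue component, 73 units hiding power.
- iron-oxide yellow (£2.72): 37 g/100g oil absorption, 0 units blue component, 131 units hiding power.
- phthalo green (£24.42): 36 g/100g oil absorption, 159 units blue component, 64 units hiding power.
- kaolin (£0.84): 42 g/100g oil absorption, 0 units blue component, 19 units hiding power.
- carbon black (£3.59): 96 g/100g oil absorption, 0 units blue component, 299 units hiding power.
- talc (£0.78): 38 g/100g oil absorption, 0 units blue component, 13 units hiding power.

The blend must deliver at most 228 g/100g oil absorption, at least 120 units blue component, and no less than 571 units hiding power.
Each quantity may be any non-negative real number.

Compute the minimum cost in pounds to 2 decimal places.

Let x1 = kg of phthalo blue, x2 = kg of iron-oxide yellow, x3 = kg of phthalo green, x4 = kg of kaolin, x5 = kg of carbon black, x6 = kg of talc.
min 16.93x1 + 2.72x2 + 24.42x3 + 0.84x4 + 3.59x5 + 0.78x6 s.t.:
  43x1 + 37x2 + 36x3 + 42x4 + 96x5 + 38x6 ≤ 228   (oil absorption)
  266x1 + 159x3 ≥ 120   (blue component)
  73x1 + 131x2 + 64x3 + 19x4 + 299x5 + 13x6 ≥ 571   (hiding power)
  x1, x2, x3, x4, x5, x6 ≥ 0.
The optimal basis is {phthalo blue, carbon black}; iron-oxide yellow, phthalo green, kaolin, talc drop out. The blue component and hiding power requirements are met with equality.
So phthalo blue = 0.4511 kg, carbon black = 1.8 kg.
Cost = 16.93·0.4511 + 3.59·1.8 = 14.0991.

£14.10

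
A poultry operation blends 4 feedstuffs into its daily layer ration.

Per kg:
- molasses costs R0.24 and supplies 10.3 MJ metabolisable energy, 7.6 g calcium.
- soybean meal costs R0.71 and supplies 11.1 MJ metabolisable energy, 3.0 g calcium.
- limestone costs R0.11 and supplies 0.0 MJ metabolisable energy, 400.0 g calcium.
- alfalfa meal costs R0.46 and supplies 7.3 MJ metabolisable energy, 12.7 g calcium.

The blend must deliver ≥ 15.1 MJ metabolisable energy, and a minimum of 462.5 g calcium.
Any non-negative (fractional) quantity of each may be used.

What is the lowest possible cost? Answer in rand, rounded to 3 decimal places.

R0.476

Set it up as a linear program. Let x1 = kg of molasses, x2 = kg of soybean meal, x3 = kg of limestone, x4 = kg of alfalfa meal.
min 0.24x1 + 0.71x2 + 0.11x3 + 0.46x4 with:
  10.3x1 + 11.1x2 + 7.3x4 ≥ 15.1   (metabolisable energy)
  7.6x1 + 3x2 + 400x3 + 12.7x4 ≥ 462.5   (calcium)
  x1, x2, x3, x4 ≥ 0.
The cheapest feasible vertex uses only molasses, limestone; soybean meal, alfalfa meal are not used. Binding constraints: metabolisable energy and calcium.
So molasses = 1.466 kg, limestone = 1.128 kg.
Objective = 0.24·1.466 + 0.11·1.128 = 0.47592.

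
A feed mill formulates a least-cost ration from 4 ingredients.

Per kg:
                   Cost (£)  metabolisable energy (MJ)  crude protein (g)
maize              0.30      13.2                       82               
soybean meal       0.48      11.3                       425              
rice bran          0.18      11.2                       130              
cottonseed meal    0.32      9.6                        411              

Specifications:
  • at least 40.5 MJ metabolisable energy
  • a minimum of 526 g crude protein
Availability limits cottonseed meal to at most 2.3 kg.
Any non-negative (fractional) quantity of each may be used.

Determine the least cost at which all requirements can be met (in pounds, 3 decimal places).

£0.682

Treat it as an LP. Let x1 = kg of maize, x2 = kg of soybean meal, x3 = kg of rice bran, x4 = kg of cottonseed meal.
Minimize 0.3x1 + 0.48x2 + 0.18x3 + 0.32x4 subject to:
  13.2x1 + 11.3x2 + 11.2x3 + 9.6x4 ≥ 40.5   (metabolisable energy)
  82x1 + 425x2 + 130x3 + 411x4 ≥ 526   (crude protein)
  x4 ≤ 2.3
  x1, x2, x3, x4 ≥ 0.
The optimal basis is {rice bran, cottonseed meal}; maize, soybean meal drop out. There the metabolisable energy and crude protein constraints are tight.
Solving gives x3 = 3.456, x4 = 0.1866.
Objective = 0.18·3.456 + 0.32·0.1866 = 0.68179.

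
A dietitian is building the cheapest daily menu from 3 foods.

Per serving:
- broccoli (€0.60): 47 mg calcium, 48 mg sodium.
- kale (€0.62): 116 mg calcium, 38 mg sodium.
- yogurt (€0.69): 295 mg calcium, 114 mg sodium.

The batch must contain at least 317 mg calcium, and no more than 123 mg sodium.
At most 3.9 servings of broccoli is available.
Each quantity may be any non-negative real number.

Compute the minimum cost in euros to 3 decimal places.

€0.741

This is a linear program. Let x1 = servings of broccoli, x2 = servings of kale, x3 = servings of yogurt.
min 0.6x1 + 0.62x2 + 0.69x3 s.t.:
  47x1 + 116x2 + 295x3 ≥ 317   (calcium)
  48x1 + 38x2 + 114x3 ≤ 123   (sodium)
  x1 ≤ 3.9
  x1, x2, x3 ≥ 0.
The cheapest feasible vertex uses only yogurt; broccoli, kale are not used. There the calcium constraint is tight.
That vertex is x3 = 1.0746.
Objective = 0.69·1.0746 = 0.74147.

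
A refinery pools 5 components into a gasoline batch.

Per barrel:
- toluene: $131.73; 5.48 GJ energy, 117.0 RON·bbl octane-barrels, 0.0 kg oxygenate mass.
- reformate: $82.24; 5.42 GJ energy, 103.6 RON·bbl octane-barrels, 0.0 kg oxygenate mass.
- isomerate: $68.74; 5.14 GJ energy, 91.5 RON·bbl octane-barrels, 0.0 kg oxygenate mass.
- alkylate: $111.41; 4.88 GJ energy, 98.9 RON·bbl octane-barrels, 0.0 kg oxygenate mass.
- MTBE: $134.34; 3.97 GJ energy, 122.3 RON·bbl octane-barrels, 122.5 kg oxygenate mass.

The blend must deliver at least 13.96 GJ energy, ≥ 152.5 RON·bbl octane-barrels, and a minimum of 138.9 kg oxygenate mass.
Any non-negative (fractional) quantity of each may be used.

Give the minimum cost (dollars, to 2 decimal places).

$278.82

Let x1 = barrels of toluene, x2 = barrels of reformate, x3 = barrels of isomerate, x4 = barrels of alkylate, x5 = barrels of MTBE.
Minimise 131.73x1 + 82.24x2 + 68.74x3 + 111.41x4 + 134.34x5 subject to:
  5.48x1 + 5.42x2 + 5.14x3 + 4.88x4 + 3.97x5 ≥ 13.96   (energy)
  117x1 + 103.6x2 + 91.5x3 + 98.9x4 + 122.3x5 ≥ 152.5   (octane-barrels)
  122.5x5 ≥ 138.9   (oxygenate mass)
  x1, x2, x3, x4, x5 ≥ 0.
At the optimum only isomerate, MTBE are positive (toluene, reformate, alkylate = 0). There the energy and oxygenate mass constraints are tight.
Solving gives x3 = 1.84, x5 = 1.134.
Total cost: 68.74·1.84 + 134.34·1.134 = 278.8232.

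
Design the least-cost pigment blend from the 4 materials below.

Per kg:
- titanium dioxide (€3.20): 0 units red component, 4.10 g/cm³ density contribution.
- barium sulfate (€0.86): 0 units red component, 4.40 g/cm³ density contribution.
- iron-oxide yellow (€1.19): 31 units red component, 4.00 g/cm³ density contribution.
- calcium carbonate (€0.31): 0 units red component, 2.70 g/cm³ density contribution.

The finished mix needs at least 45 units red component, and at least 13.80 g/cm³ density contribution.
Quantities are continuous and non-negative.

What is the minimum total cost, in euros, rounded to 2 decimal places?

€2.65

Let x1 = kg of titanium dioxide, x2 = kg of barium sulfate, x3 = kg of iron-oxide yellow, x4 = kg of calcium carbonate.
Minimize 3.2x1 + 0.86x2 + 1.19x3 + 0.31x4 subject to:
  31x3 ≥ 45   (red component)
  4.1x1 + 4.4x2 + 4x3 + 2.7x4 ≥ 13.8   (density contribution)
  x1, x2, x3, x4 ≥ 0.
The optimal basis is {iron-oxide yellow, calcium carbonate}; titanium dioxide, barium sulfate drop out. Binding constraints: red component and density contribution.
Solving gives x3 = 1.452, x4 = 2.961.
Total cost: 1.19·1.452 + 0.31·2.961 = 2.6458.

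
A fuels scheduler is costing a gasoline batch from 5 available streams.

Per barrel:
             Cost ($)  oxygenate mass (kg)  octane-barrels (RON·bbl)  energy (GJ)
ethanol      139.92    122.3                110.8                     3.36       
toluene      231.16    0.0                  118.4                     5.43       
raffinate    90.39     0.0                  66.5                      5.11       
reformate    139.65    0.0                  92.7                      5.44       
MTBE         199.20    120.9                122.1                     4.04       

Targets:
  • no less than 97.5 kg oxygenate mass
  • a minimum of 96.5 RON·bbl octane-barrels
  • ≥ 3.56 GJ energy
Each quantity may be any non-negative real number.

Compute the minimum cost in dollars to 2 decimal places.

$127.14

Treat it as an LP. Let x1 = barrels of ethanol, x2 = barrels of toluene, x3 = barrels of raffinate, x4 = barrels of reformate, x5 = barrels of MTBE.
min 139.92x1 + 231.16x2 + 90.39x3 + 139.65x4 + 199.2x5 with:
  122.3x1 + 120.9x5 ≥ 97.5   (oxygenate mass)
  110.8x1 + 118.4x2 + 66.5x3 + 92.7x4 + 122.1x5 ≥ 96.5   (octane-barrels)
  3.36x1 + 5.43x2 + 5.11x3 + 5.44x4 + 4.04x5 ≥ 3.56   (energy)
  x1, x2, x3, x4, x5 ≥ 0.
The optimal basis is {ethanol, raffinate}; toluene, reformate, MTBE drop out. Binding constraints: oxygenate mass and energy.
That vertex is x1 = 0.7972, x3 = 0.1725.
Hence cost = 139.92·0.7972 + 90.39·0.1725 = $127.1365.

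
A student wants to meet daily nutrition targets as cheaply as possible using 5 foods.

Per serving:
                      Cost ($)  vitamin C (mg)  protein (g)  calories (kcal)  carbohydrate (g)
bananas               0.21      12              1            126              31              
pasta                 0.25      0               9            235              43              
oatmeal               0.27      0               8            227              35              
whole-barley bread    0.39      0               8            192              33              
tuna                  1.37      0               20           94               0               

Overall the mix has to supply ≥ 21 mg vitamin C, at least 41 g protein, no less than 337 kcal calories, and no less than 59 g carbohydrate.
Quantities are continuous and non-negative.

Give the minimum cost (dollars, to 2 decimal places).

$1.46

This is a linear program. Let x1 = servings of bananas, x2 = servings of pasta, x3 = servings of oatmeal, x4 = servings of whole-barley bread, x5 = servings of tuna.
min 0.21x1 + 0.25x2 + 0.27x3 + 0.39x4 + 1.37x5 with:
  12x1 ≥ 21   (vitamin C)
  1x1 + 9x2 + 8x3 + 8x4 + 20x5 ≥ 41   (protein)
  126x1 + 235x2 + 227x3 + 192x4 + 94x5 ≥ 337   (calories)
  31x1 + 43x2 + 35x3 + 33x4 ≥ 59   (carbohydrate)
  x1, x2, x3, x4, x5 ≥ 0.
At the optimum only bananas, pasta are positive (oatmeal, whole-barley bread, tuna = 0). The vitamin C and protein requirements are met with equality.
So bananas = 1.75 servings, pasta = 4.361 servings.
Total cost: 0.21·1.75 + 0.25·4.361 = 1.4578.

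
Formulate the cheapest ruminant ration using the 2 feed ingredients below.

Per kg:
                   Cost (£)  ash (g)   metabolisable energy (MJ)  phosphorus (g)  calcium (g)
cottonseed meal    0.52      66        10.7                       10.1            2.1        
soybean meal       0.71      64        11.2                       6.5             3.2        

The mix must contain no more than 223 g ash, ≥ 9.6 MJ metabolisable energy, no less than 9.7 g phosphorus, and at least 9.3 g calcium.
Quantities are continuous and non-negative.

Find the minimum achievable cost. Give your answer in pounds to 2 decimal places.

Let x1 = kg of cottonseed meal, x2 = kg of soybean meal.
Minimise 0.52x1 + 0.71x2 with:
  66x1 + 64x2 ≤ 223   (ash)
  10.7x1 + 11.2x2 ≥ 9.6   (metabolisable energy)
  10.1x1 + 6.5x2 ≥ 9.7   (phosphorus)
  2.1x1 + 3.2x2 ≥ 9.3   (calcium)
  x1, x2 ≥ 0.
The minimum-cost mix takes nothing from cottonseed meal — only soybean meal. There the calcium constraint is tight.
That vertex is x2 = 2.906.
Cost = 0.71·2.906 = 2.0633.

£2.06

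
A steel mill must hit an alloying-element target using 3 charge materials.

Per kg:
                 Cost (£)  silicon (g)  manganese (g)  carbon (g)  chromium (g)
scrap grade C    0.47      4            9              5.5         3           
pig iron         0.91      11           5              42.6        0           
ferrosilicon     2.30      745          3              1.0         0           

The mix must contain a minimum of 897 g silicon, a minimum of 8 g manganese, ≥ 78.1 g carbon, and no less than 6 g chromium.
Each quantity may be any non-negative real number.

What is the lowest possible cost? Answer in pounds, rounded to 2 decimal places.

£5.04

Let x1 = kg of scrap grade C, x2 = kg of pig iron, x3 = kg of ferrosilicon.
Minimise 0.47x1 + 0.91x2 + 2.3x3 s.t.:
  4x1 + 11x2 + 745x3 ≥ 897   (silicon)
  9x1 + 5x2 + 3x3 ≥ 8   (manganese)
  5.5x1 + 42.6x2 + 1x3 ≥ 78.1   (carbon)
  3x1 ≥ 6   (chromium)
  x1, x2, x3 ≥ 0.
The optimal mix uses every input. The silicon, carbon, chromium requirements are met with equality.
That vertex is x1 = 2, x2 = 1.548, x3 = 1.17.
Cost = 0.47·2 + 0.91·1.548 + 2.3·1.17 = 5.0397.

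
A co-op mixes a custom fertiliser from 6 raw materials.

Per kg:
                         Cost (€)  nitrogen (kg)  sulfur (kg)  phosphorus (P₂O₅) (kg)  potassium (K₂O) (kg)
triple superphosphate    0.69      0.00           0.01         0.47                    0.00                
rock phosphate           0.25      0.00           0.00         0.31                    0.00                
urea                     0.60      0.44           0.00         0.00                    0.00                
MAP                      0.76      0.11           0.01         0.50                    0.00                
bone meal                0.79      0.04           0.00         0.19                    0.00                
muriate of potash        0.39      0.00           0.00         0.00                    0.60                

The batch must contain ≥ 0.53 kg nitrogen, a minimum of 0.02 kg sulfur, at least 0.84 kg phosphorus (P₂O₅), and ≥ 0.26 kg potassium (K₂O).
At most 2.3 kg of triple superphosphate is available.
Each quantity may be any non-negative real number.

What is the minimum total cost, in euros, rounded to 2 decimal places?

Treat it as an LP. Let x1 = kg of triple superphosphate, x2 = kg of rock phosphate, x3 = kg of urea, x4 = kg of MAP, x5 = kg of bone meal, x6 = kg of muriate of potash.
Minimize 0.69x1 + 0.25x2 + 0.6x3 + 0.76x4 + 0.79x5 + 0.39x6 subject to:
  0.44x3 + 0.11x4 + 0.04x5 ≥ 0.53   (nitrogen)
  0.01x1 + 0.01x4 ≥ 0.02   (sulfur)
  0.47x1 + 0.31x2 + 0.5x4 + 0.19x5 ≥ 0.84   (phosphorus (P₂O₅))
  0.6x6 ≥ 0.26   (potassium (K₂O))
  x1 ≤ 2.3
  x1, x2, x3, x4, x5, x6 ≥ 0.
The minimum-cost mix takes nothing from triple superphosphate, rock phosphate, bone meal — only urea, MAP, muriate of potash. Binding constraints: nitrogen, sulfur, potassium (K₂O).
Optimal quantities: urea = 0.7045 kg, MAP = 2 kg, muriate of potash = 0.4333 kg.
Total cost: 0.6·0.7045 + 0.76·2 + 0.39·0.4333 = 2.1117.

€2.11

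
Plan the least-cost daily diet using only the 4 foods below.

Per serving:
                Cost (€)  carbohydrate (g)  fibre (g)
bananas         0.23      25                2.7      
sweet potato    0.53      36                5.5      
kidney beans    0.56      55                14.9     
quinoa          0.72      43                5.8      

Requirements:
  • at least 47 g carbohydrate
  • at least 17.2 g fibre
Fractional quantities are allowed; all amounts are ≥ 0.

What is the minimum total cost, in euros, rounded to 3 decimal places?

€0.646

Let x1 = servings of bananas, x2 = servings of sweet potato, x3 = servings of kidney beans, x4 = servings of quinoa.
Minimise 0.23x1 + 0.53x2 + 0.56x3 + 0.72x4 with:
  25x1 + 36x2 + 55x3 + 43x4 ≥ 47   (carbohydrate)
  2.7x1 + 5.5x2 + 14.9x3 + 5.8x4 ≥ 17.2   (fibre)
  x1, x2, x3, x4 ≥ 0.
At the optimum only kidney beans is positive (bananas, sweet potato, quinoa = 0). Binding constraint: fibre.
So kidney beans = 1.154 servings.
Cost = 0.56·1.154 = 0.64624.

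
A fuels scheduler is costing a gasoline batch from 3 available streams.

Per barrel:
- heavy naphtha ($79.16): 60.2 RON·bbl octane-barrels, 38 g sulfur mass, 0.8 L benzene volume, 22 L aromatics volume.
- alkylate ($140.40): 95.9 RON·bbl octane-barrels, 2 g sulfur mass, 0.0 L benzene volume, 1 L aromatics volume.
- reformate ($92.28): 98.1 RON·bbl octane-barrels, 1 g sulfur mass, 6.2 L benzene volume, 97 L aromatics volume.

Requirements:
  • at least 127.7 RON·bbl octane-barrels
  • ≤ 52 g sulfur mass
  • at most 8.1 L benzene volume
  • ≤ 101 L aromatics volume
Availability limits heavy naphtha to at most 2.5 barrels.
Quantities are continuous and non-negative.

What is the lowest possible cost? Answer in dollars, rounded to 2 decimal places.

Set it up as a linear program. Let x1 = barrels of heavy naphtha, x2 = barrels of alkylate, x3 = barrels of reformate.
Minimize 79.16x1 + 140.4x2 + 92.28x3 subject to:
  60.2x1 + 95.9x2 + 98.1x3 ≥ 127.7   (octane-barrels)
  38x1 + 2x2 + 1x3 ≤ 52   (sulfur mass)
  0.8x1 + 6.2x3 ≤ 8.1   (benzene volume)
  22x1 + 1x2 + 97x3 ≤ 101   (aromatics volume)
  x1 ≤ 2.5
  x1, x2, x3 ≥ 0.
The optimal basis is {alkylate, reformate}; heavy naphtha drops out. There the octane-barrels and aromatics volume constraints are tight.
That vertex is x2 = 0.26931, x3 = 1.0385.
Hence cost = 140.4·0.26931 + 92.28·1.0385 = $133.6439.

$133.64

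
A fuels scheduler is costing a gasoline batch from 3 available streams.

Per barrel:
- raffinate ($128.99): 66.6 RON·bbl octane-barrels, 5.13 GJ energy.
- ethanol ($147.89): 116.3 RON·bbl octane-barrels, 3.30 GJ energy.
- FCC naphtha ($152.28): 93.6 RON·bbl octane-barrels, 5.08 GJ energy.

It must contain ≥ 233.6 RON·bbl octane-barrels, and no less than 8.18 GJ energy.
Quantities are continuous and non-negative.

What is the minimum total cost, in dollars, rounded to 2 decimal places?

This is a linear program. Let x1 = barrels of raffinate, x2 = barrels of ethanol, x3 = barrels of FCC naphtha.
Minimise 128.99x1 + 147.89x2 + 152.28x3 s.t.:
  66.6x1 + 116.3x2 + 93.6x3 ≥ 233.6   (octane-barrels)
  5.13x1 + 3.3x2 + 5.08x3 ≥ 8.18   (energy)
  x1, x2, x3 ≥ 0.
At the optimum only raffinate, ethanol are positive (FCC naphtha = 0). Binding constraints: octane-barrels and energy.
Optimal quantities: raffinate = 0.47886 barrels, ethanol = 1.7344 barrels.
Objective = 128.99·0.47886 + 147.89·1.7344 = 318.2686.

$318.27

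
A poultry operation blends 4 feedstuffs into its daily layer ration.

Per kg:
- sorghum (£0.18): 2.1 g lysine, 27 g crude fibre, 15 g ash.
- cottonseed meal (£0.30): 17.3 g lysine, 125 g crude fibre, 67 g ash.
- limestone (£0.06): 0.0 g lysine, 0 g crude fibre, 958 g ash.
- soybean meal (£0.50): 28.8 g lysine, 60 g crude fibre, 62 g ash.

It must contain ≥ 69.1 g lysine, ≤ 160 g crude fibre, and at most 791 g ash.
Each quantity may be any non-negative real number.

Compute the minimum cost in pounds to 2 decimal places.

Treat it as an LP. Let x1 = kg of sorghum, x2 = kg of cottonseed meal, x3 = kg of limestone, x4 = kg of soybean meal.
Minimise 0.18x1 + 0.3x2 + 0.06x3 + 0.5x4 subject to:
  2.1x1 + 17.3x2 + 28.8x4 ≥ 69.1   (lysine)
  27x1 + 125x2 + 60x4 ≤ 160   (crude fibre)
  15x1 + 67x2 + 958x3 + 62x4 ≤ 791   (ash)
  x1, x2, x3, x4 ≥ 0.
At the optimum only cottonseed meal, soybean meal are positive (sorghum, limestone = 0). The lysine and crude fibre requirements are met with equality.
So cottonseed meal = 0.1803 kg, soybean meal = 2.291 kg.
Objective = 0.3·0.1803 + 0.5·2.291 = 1.1996.

£1.20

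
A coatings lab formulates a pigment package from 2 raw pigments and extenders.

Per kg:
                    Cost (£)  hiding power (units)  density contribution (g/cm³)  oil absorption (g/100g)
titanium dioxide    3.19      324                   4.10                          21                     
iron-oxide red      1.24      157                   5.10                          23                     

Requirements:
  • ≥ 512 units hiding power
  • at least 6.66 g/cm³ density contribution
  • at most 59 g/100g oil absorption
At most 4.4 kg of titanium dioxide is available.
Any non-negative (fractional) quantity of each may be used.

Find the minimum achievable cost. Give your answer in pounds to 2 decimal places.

£4.43

Set it up as a linear program. Let x1 = kg of titanium dioxide, x2 = kg of iron-oxide red.
min 3.19x1 + 1.24x2 with:
  324x1 + 157x2 ≥ 512   (hiding power)
  4.1x1 + 5.1x2 ≥ 6.66   (density contribution)
  21x1 + 23x2 ≤ 59   (oil absorption)
  x1 ≤ 4.4
  x1, x2 ≥ 0.
Both inputs are positive at the optimum. Binding constraints: hiding power and oil absorption.
That vertex is x1 = 0.6048, x2 = 2.013.
Objective = 3.19·0.6048 + 1.24·2.013 = 4.4254.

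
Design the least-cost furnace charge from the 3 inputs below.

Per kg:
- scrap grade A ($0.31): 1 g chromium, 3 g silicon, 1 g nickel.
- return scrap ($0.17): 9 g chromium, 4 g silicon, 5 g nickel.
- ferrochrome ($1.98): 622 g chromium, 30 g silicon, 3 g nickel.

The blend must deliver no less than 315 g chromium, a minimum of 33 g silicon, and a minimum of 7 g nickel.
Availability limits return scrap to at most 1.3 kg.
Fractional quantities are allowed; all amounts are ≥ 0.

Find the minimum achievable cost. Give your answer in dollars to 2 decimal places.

$2.06

This is a linear program. Let x1 = kg of scrap grade A, x2 = kg of return scrap, x3 = kg of ferrochrome.
Minimize 0.31x1 + 0.17x2 + 1.98x3 with:
  1x1 + 9x2 + 622x3 ≥ 315   (chromium)
  3x1 + 4x2 + 30x3 ≥ 33   (silicon)
  1x1 + 5x2 + 3x3 ≥ 7   (nickel)
  x2 ≤ 1.3
  x1, x2, x3 ≥ 0.
The minimum-cost mix takes nothing from scrap grade A — only return scrap, ferrochrome. There the silicon and the return scrap cap constraints are tight.
Optimal quantities: return scrap = 1.3 kg, ferrochrome = 0.9267 kg.
Hence cost = 0.17·1.3 + 1.98·0.9267 = $2.0559.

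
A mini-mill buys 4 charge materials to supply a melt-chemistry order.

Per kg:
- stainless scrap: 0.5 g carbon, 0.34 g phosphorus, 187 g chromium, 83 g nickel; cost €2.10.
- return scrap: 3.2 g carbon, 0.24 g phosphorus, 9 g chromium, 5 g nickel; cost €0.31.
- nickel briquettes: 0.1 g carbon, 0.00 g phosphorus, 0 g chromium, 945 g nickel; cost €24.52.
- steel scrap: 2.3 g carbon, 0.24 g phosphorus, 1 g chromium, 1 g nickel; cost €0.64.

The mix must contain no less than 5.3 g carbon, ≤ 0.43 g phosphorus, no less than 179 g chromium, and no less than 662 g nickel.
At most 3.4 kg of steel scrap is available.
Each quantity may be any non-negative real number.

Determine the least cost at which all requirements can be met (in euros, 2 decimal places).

Set it up as a linear program. Let x1 = kg of stainless scrap, x2 = kg of return scrap, x3 = kg of nickel briquettes, x4 = kg of steel scrap.
Minimise 2.1x1 + 0.31x2 + 24.52x3 + 0.64x4 subject to:
  0.5x1 + 3.2x2 + 0.1x3 + 2.3x4 ≥ 5.3   (carbon)
  0.34x1 + 0.24x2 + 0.24x4 ≤ 0.43   (phosphorus)
  187x1 + 9x2 + 1x4 ≥ 179   (chromium)
  83x1 + 5x2 + 945x3 + 1x4 ≥ 662   (nickel)
  x4 ≤ 3.4
  x1, x2, x3, x4 ≥ 0.
The optimal basis is {stainless scrap, return scrap, nickel briquettes}; steel scrap drops out. There the carbon, phosphorus, chromium constraints are tight.
Solving gives x1 = 0.93472, x2 = 0.46748, x3 = 33.367.
Hence cost = 2.1·0.93472 + 0.31·0.46748 + 24.52·33.367 = €820.2667.

€820.27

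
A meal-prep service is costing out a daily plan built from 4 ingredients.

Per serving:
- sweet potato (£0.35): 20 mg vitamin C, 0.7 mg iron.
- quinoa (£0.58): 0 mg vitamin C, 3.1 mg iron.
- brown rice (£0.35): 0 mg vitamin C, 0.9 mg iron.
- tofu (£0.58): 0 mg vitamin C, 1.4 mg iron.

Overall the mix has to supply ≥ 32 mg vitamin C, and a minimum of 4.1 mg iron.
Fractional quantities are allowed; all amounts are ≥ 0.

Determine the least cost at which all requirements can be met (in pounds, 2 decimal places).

Let x1 = servings of sweet potato, x2 = servings of quinoa, x3 = servings of brown rice, x4 = servings of tofu.
Minimise 0.35x1 + 0.58x2 + 0.35x3 + 0.58x4 with:
  20x1 ≥ 32   (vitamin C)
  0.7x1 + 3.1x2 + 0.9x3 + 1.4x4 ≥ 4.1   (iron)
  x1, x2, x3, x4 ≥ 0.
The cheapest feasible vertex uses only sweet potato, quinoa; brown rice, tofu are not used. There the vitamin C and iron constraints are tight.
So sweet potato = 1.6 servings, quinoa = 0.9613 servings.
Cost = 0.35·1.6 + 0.58·0.9613 = 1.1176.

£1.12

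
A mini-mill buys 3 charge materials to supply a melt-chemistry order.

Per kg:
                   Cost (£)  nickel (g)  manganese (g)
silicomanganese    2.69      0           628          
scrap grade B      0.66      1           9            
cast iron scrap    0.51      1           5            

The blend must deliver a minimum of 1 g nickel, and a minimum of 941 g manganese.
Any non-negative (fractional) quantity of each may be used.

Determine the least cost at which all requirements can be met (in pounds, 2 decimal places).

£4.52

Let x1 = kg of silicomanganese, x2 = kg of scrap grade B, x3 = kg of cast iron scrap.
Minimise 2.69x1 + 0.66x2 + 0.51x3 subject to:
  1x2 + 1x3 ≥ 1   (nickel)
  628x1 + 9x2 + 5x3 ≥ 941   (manganese)
  x1, x2, x3 ≥ 0.
At the optimum only silicomanganese, cast iron scrap are positive (scrap grade B = 0). Binding constraints: nickel and manganese.
So silicomanganese = 1.49 kg, cast iron scrap = 1 kg.
Cost = 2.69·1.49 + 0.51·1 = 4.5181.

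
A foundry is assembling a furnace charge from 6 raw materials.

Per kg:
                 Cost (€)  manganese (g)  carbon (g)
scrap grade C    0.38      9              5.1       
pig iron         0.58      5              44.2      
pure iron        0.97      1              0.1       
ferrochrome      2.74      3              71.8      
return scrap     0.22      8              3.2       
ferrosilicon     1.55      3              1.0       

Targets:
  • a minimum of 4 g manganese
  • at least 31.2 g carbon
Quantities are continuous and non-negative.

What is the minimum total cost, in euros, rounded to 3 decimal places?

Set it up as a linear program. Let x1 = kg of scrap grade C, x2 = kg of pig iron, x3 = kg of pure iron, x4 = kg of ferrochrome, x5 = kg of return scrap, x6 = kg of ferrosilicon.
min 0.38x1 + 0.58x2 + 0.97x3 + 2.74x4 + 0.22x5 + 1.55x6 subject to:
  9x1 + 5x2 + 1x3 + 3x4 + 8x5 + 3x6 ≥ 4   (manganese)
  5.1x1 + 44.2x2 + 0.1x3 + 71.8x4 + 3.2x5 + 1x6 ≥ 31.2   (carbon)
  x1, x2, x3, x4, x5, x6 ≥ 0.
The minimum-cost mix takes nothing from scrap grade C, pure iron, ferrochrome, ferrosilicon — only pig iron, return scrap. There the manganese and carbon constraints are tight.
So pig iron = 0.7014 kg, return scrap = 0.06161 kg.
Objective = 0.58·0.7014 + 0.22·0.06161 = 0.42037.

€0.420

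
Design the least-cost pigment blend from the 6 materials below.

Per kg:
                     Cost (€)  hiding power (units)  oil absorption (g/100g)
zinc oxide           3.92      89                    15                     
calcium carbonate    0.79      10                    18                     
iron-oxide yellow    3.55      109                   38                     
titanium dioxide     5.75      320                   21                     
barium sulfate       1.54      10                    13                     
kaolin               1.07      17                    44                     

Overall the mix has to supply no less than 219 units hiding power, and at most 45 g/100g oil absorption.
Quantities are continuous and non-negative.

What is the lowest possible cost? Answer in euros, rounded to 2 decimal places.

Let x1 = kg of zinc oxide, x2 = kg of calcium carbonate, x3 = kg of iron-oxide yellow, x4 = kg of titanium dioxide, x5 = kg of barium sulfate, x6 = kg of kaolin.
Minimize 3.92x1 + 0.79x2 + 3.55x3 + 5.75x4 + 1.54x5 + 1.07x6 s.t.:
  89x1 + 10x2 + 109x3 + 320x4 + 10x5 + 17x6 ≥ 219   (hiding power)
  15x1 + 18x2 + 38x3 + 21x4 + 13x5 + 44x6 ≤ 45   (oil absorption)
  x1, x2, x3, x4, x5, x6 ≥ 0.
The optimal basis is {titanium dioxide}; zinc oxide, calcium carbonate, iron-oxide yellow, barium sulfate, kaolin drop out. Binding constraint: hiding power.
That vertex is x4 = 0.6844.
Cost = 5.75·0.6844 = 3.9353.

€3.94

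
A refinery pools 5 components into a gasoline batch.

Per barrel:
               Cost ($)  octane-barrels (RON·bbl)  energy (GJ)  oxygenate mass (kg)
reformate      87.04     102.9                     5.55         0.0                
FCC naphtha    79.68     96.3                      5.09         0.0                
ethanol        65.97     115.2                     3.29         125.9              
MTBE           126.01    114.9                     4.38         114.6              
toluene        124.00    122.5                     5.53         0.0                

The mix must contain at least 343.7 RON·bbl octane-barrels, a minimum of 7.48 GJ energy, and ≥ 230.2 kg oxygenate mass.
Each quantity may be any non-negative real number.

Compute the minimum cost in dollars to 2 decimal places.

$196.82

Let x1 = barrels of reformate, x2 = barrels of FCC naphtha, x3 = barrels of ethanol, x4 = barrels of MTBE, x5 = barrels of toluene.
min 87.04x1 + 79.68x2 + 65.97x3 + 126.01x4 + 124x5 subject to:
  102.9x1 + 96.3x2 + 115.2x3 + 114.9x4 + 122.5x5 ≥ 343.7   (octane-barrels)
  5.55x1 + 5.09x2 + 3.29x3 + 4.38x4 + 5.53x5 ≥ 7.48   (energy)
  125.9x3 + 114.6x4 ≥ 230.2   (oxygenate mass)
  x1, x2, x3, x4, x5 ≥ 0.
The cheapest feasible vertex uses only ethanol; reformate, FCC naphtha, MTBE, toluene are not used. There the octane-barrels constraint is tight.
Optimal quantities: ethanol = 2.9835 barrels.
Total cost: 65.97·2.9835 = 196.8215.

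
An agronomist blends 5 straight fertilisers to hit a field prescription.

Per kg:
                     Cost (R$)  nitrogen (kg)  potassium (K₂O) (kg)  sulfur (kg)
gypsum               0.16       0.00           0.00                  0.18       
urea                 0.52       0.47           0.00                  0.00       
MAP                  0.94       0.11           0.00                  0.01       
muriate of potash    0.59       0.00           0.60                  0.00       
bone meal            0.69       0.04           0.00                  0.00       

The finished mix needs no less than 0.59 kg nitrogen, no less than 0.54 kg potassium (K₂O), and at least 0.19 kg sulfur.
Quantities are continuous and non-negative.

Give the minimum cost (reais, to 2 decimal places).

R$1.35

This is a linear program. Let x1 = kg of gypsum, x2 = kg of urea, x3 = kg of MAP, x4 = kg of muriate of potash, x5 = kg of bone meal.
min 0.16x1 + 0.52x2 + 0.94x3 + 0.59x4 + 0.69x5 s.t.:
  0.47x2 + 0.11x3 + 0.04x5 ≥ 0.59   (nitrogen)
  0.6x4 ≥ 0.54   (potassium (K₂O))
  0.18x1 + 0.01x3 ≥ 0.19   (sulfur)
  x1, x2, x3, x4, x5 ≥ 0.
At the optimum only gypsum, urea, muriate of potash are positive (MAP, bone meal = 0). There the nitrogen, potassium (K₂O), sulfur constraints are tight.
That vertex is x1 = 1.056, x2 = 1.255, x4 = 0.9.
Total cost: 0.16·1.056 + 0.52·1.255 + 0.59·0.9 = 1.3526.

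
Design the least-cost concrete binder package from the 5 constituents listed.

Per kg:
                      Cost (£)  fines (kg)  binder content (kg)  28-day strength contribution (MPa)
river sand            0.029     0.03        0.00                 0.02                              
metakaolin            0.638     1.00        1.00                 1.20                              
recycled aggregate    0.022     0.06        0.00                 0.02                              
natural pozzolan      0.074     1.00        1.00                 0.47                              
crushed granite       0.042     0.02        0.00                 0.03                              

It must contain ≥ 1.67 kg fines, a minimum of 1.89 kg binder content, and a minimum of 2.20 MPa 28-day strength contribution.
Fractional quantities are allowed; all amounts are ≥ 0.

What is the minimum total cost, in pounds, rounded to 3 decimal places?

£0.346

This is a linear program. Let x1 = kg of river sand, x2 = kg of metakaolin, x3 = kg of recycled aggregate, x4 = kg of natural pozzolan, x5 = kg of crushed granite.
Minimise 0.029x1 + 0.638x2 + 0.022x3 + 0.074x4 + 0.042x5 subject to:
  0.03x1 + 1x2 + 0.06x3 + 1x4 + 0.02x5 ≥ 1.67   (fines)
  1x2 + 1x4 ≥ 1.89   (binder content)
  0.02x1 + 1.2x2 + 0.02x3 + 0.47x4 + 0.03x5 ≥ 2.2   (28-day strength contribution)
  x1, x2, x3, x4, x5 ≥ 0.
The minimum-cost mix takes nothing from river sand, metakaolin, recycled aggregate, crushed granite — only natural pozzolan. There the 28-day strength contribution constraint is tight.
Solving gives x4 = 4.681.
Hence cost = 0.074·4.681 = £0.34639.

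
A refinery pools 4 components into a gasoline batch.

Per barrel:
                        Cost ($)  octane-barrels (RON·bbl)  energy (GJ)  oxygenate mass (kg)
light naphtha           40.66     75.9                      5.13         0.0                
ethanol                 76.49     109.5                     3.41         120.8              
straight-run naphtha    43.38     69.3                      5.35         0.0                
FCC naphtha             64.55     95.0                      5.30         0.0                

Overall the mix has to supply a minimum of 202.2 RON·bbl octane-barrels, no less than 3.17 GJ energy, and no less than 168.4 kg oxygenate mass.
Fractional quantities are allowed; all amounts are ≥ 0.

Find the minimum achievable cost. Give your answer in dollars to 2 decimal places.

Let x1 = barrels of light naphtha, x2 = barrels of ethanol, x3 = barrels of straight-run naphtha, x4 = barrels of FCC naphtha.
min 40.66x1 + 76.49x2 + 43.38x3 + 64.55x4 s.t.:
  75.9x1 + 109.5x2 + 69.3x3 + 95x4 ≥ 202.2   (octane-barrels)
  5.13x1 + 3.41x2 + 5.35x3 + 5.3x4 ≥ 3.17   (energy)
  120.8x2 ≥ 168.4   (oxygenate mass)
  x1, x2, x3, x4 ≥ 0.
The minimum-cost mix takes nothing from straight-run naphtha, FCC naphtha — only light naphtha, ethanol. Binding constraints: octane-barrels and oxygenate mass.
So light naphtha = 0.652868 barrels, ethanol = 1.39404 barrels.
Total cost: 40.66·0.652868 + 76.49·1.39404 = 133.1757.

$133.18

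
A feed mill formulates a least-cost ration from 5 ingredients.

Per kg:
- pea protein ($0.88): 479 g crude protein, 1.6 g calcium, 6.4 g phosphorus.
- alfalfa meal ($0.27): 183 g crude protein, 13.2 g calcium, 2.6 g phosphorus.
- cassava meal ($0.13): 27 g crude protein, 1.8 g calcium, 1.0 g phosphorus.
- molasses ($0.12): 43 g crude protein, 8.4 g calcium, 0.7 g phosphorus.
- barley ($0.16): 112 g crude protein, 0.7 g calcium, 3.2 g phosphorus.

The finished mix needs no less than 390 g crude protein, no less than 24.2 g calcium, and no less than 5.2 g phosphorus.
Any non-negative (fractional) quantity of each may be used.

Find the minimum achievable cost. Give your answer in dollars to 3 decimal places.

$0.573

Treat it as an LP. Let x1 = kg of pea protein, x2 = kg of alfalfa meal, x3 = kg of cassava meal, x4 = kg of molasses, x5 = kg of barley.
Minimize 0.88x1 + 0.27x2 + 0.13x3 + 0.12x4 + 0.16x5 with:
  479x1 + 183x2 + 27x3 + 43x4 + 112x5 ≥ 390   (crude protein)
  1.6x1 + 13.2x2 + 1.8x3 + 8.4x4 + 0.7x5 ≥ 24.2   (calcium)
  6.4x1 + 2.6x2 + 1x3 + 0.7x4 + 3.2x5 ≥ 5.2   (phosphorus)
  x1, x2, x3, x4, x5 ≥ 0.
The minimum-cost mix takes nothing from pea protein, cassava meal, molasses — only alfalfa meal, barley. Binding constraints: crude protein and calcium.
Optimal quantities: alfalfa meal = 1.805 kg, barley = 0.5328 kg.
Total cost: 0.27·1.805 + 0.16·0.5328 = 0.57260.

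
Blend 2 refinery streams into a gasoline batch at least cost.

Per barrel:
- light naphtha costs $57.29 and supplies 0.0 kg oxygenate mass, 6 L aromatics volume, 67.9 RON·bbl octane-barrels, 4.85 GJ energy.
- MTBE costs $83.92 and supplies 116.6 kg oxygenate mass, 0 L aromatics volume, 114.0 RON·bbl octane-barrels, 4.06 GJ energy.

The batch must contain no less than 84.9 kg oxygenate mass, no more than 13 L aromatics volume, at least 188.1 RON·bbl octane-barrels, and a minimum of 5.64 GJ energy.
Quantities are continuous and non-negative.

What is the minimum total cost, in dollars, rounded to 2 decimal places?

Let x1 = barrels of light naphtha, x2 = barrels of MTBE.
Minimise 57.29x1 + 83.92x2 subject to:
  116.6x2 ≥ 84.9   (oxygenate mass)
  6x1 ≤ 13   (aromatics volume)
  67.9x1 + 114x2 ≥ 188.1   (octane-barrels)
  4.85x1 + 4.06x2 ≥ 5.64   (energy)
  x1, x2 ≥ 0.
The optimal basis is {MTBE}; light naphtha drops out. There the octane-barrels constraint is tight.
Solving gives x2 = 1.65.
Hence cost = 83.92·1.65 = $138.4680.

$138.47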